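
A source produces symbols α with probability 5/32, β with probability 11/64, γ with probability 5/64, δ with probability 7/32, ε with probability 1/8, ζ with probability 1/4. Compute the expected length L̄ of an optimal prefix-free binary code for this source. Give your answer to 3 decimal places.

Repeatedly combine the two least-probable nodes; the expected code length is the sum of the merged weights.
merge 5/64 + 1/8 → 13/64
merge 5/32 + 11/64 → 21/64
merge 13/64 + 7/32 → 27/64
merge 1/4 + 21/64 → 37/64
merge 27/64 + 37/64 → 1
L = 13/64 + 21/64 + 27/64 + 37/64 + 1 = 81/32 ≈ 2.531 bits/symbol.

2.531 bits/symbol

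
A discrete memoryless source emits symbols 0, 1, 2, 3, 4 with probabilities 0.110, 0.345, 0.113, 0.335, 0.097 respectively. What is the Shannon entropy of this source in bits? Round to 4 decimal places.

H = −Σ pᵢ log₂ pᵢ.
−0.110·log₂(0.110) = 0.3503
−0.345·log₂(0.345) = 0.5297
−0.113·log₂(0.113) = 0.3555
−0.335·log₂(0.335) = 0.5286
−0.097·log₂(0.097) = 0.3265
Sum ≈ 2.0905 → 2.0905 bits.

2.0905 bits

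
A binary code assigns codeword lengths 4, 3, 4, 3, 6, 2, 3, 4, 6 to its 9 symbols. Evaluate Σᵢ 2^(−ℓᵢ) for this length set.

With common denominator 2^6 = 64: Σ 2^(−ℓᵢ) = 4/64 + 8/64 + 4/64 + 8/64 + 1/64 + 16/64 + 8/64 + 4/64 + 1/64 = 54/64 = 0.84375.

0.84375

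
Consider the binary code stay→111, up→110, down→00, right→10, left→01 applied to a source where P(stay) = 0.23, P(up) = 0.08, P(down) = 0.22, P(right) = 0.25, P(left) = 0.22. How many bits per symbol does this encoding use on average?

L̄ = Σ pᵢ·ℓᵢ = 0.23·3 + 0.08·3 + 0.22·2 + 0.25·2 + 0.22·2 = 2.31 bits/symbol.

2.31 bits/symbol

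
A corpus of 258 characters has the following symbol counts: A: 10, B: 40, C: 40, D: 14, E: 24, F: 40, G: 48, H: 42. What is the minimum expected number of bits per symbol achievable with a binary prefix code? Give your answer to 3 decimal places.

Probabilities are the counts divided by 258.
Repeatedly combine the two least-probable nodes; the expected code length is the sum of the merged weights.
merge 5/129 + 7/129 → 4/43
merge 4/43 + 4/43 → 8/43
merge 20/129 + 20/129 → 40/129
merge 20/129 + 7/43 → 41/129
merge 8/43 + 8/43 → 16/43
merge 40/129 + 41/129 → 27/43
merge 16/43 + 27/43 → 1
L = 4/43 + 8/43 + 40/129 + 41/129 + 16/43 + 27/43 + 1 = 125/43 ≈ 2.907 bits/symbol.

2.907 bits/symbol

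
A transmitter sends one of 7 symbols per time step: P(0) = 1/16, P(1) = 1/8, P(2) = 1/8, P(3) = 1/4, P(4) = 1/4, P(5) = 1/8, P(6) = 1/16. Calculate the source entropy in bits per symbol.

2.625 bits

Each probability is a power of 1/2, so log₂(1/p) is an integer.
H = Σ p·log₂(1/p) = 1/16·4 + 1/8·3 + 1/8·3 + 1/4·2 + 1/4·2 + 1/8·3 + 1/16·4 = 2.625 bits.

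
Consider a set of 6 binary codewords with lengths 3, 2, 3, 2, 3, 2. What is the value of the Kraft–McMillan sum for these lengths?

1.125

With common denominator 2^3 = 8: Σ 2^(−ℓᵢ) = 1/8 + 2/8 + 1/8 + 2/8 + 1/8 + 2/8 = 9/8 = 1.125.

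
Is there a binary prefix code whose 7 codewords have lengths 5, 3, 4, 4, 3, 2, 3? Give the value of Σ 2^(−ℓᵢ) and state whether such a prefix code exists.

0.78125; yes

With common denominator 2^5 = 32: Σ 2^(−ℓᵢ) = 1/32 + 4/32 + 2/32 + 2/32 + 4/32 + 8/32 + 4/32 = 25/32 = 0.78125.
Kraft's inequality requires Σ ≤ 1; here Σ = 0.78125 ≤ 1, so such a prefix code exists.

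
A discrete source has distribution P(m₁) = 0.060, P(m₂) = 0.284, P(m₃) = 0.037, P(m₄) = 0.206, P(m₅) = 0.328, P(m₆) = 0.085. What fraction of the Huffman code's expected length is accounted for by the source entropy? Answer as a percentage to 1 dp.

98.1%

Entropy H = −Σ p log₂ p ≈ 2.2346 bits.
Huffman merges: 37/1000+3/50→97/1000; 17/200+97/1000→91/500; 91/500+103/500→97/250; 71/250+41/125→153/250; 97/250+153/250→1. L = 2279/1000 ≈ 2.2790.
Efficiency = H/L = 2.2346/2.2790 = 98.1%.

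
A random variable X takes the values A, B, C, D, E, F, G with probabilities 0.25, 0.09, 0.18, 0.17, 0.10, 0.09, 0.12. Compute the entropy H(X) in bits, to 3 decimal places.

2.704 bits

H = −Σ pᵢ log₂ pᵢ.
−0.25·log₂(0.25) = 0.5000
−0.09·log₂(0.09) = 0.3127
−0.18·log₂(0.18) = 0.4453
−0.17·log₂(0.17) = 0.4346
−0.10·log₂(0.10) = 0.3322
−0.09·log₂(0.09) = 0.3127
−0.12·log₂(0.12) = 0.3671
Sum ≈ 2.7045 → 2.704 bits.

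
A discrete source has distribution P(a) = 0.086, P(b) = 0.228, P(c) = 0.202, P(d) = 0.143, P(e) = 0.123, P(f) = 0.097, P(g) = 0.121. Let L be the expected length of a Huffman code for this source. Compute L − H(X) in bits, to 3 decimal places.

Entropy H = −Σ p log₂ p ≈ 2.7251 bits.
Huffman merges: 43/500+97/1000→183/1000; 121/1000+123/1000→61/250; 143/1000+183/1000→163/500; 101/500+57/250→43/100; 61/250+163/500→57/100; 43/100+57/100→1. L = 2753/1000 ≈ 2.7530.
L − H = 2.7530 − 2.7251 = 0.028 bits.

0.028 bits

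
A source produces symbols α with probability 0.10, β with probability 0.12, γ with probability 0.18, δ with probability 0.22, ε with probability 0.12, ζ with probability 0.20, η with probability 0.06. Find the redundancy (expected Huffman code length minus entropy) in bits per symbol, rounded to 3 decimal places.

Entropy H = −Σ p log₂ p ≈ 2.7001 bits.
Huffman merges: 3/50+1/10→4/25; 3/25+3/25→6/25; 4/25+9/50→17/50; 1/5+11/50→21/50; 6/25+17/50→29/50; 21/50+29/50→1. L = 137/50 ≈ 2.7400.
L − H = 2.7400 − 2.7001 = 0.040 bits.

0.040 bits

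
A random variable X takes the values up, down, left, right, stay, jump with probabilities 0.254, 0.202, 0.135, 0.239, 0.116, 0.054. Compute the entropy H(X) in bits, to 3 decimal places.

2.440 bits

H = −Σ pᵢ log₂ pᵢ.
−0.254·log₂(0.254) = 0.5022
−0.202·log₂(0.202) = 0.4661
−0.135·log₂(0.135) = 0.3900
−0.239·log₂(0.239) = 0.4935
−0.116·log₂(0.116) = 0.3605
−0.054·log₂(0.054) = 0.2274
Sum ≈ 2.4397 → 2.440 bits.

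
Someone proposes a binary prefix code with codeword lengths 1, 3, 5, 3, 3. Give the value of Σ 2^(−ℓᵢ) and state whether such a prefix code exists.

With common denominator 2^5 = 32: Σ 2^(−ℓᵢ) = 16/32 + 4/32 + 1/32 + 4/32 + 4/32 = 29/32 = 0.90625.
Kraft's inequality requires Σ ≤ 1; here Σ = 0.90625 ≤ 1, so such a prefix code exists.

0.90625; yes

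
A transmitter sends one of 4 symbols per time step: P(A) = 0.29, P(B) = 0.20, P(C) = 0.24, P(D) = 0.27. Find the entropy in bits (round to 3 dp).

H = −Σ pᵢ log₂ pᵢ.
−0.29·log₂(0.29) = 0.5179
−0.20·log₂(0.20) = 0.4644
−0.24·log₂(0.24) = 0.4941
−0.27·log₂(0.27) = 0.5100
Sum ≈ 1.9864 → 1.986 bits.

1.986 bits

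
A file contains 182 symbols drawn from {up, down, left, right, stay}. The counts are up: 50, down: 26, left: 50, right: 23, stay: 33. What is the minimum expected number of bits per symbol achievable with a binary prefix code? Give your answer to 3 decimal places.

2.269 bits/symbol

Probabilities are the counts divided by 182.
Repeatedly combine the two least-probable nodes; the expected code length is the sum of the merged weights.
merge 23/182 + 1/7 → 7/26
merge 33/182 + 7/26 → 41/91
merge 25/91 + 25/91 → 50/91
merge 41/91 + 50/91 → 1
L = 7/26 + 41/91 + 50/91 + 1 = 59/26 ≈ 2.269 bits/symbol.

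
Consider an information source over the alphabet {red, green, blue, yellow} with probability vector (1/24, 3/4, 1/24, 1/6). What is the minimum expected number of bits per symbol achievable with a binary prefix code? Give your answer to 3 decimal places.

1.333 bits/symbol

Repeatedly combine the two least-probable nodes; the expected code length is the sum of the merged weights.
merge 1/24 + 1/24 → 1/12
merge 1/12 + 1/6 → 1/4
merge 1/4 + 3/4 → 1
L = 1/12 + 1/4 + 1 = 4/3 ≈ 1.333 bits/symbol.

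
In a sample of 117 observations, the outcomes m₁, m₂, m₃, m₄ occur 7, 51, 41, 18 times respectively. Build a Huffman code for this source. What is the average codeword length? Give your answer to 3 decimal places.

1.778 bits/symbol

Probabilities are the counts divided by 117.
Repeatedly combine the two least-probable nodes; the expected code length is the sum of the merged weights.
merge 7/117 + 2/13 → 25/117
merge 25/117 + 41/117 → 22/39
merge 17/39 + 22/39 → 1
L = 25/117 + 22/39 + 1 = 16/9 ≈ 1.778 bits/symbol.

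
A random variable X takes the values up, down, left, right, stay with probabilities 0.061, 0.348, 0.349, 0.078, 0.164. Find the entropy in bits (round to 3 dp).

H = −Σ pᵢ log₂ pᵢ.
−0.061·log₂(0.061) = 0.2461
−0.348·log₂(0.348) = 0.5299
−0.349·log₂(0.349) = 0.5300
−0.078·log₂(0.078) = 0.2871
−0.164·log₂(0.164) = 0.4278
Sum ≈ 2.0209 → 2.021 bits.

2.021 bits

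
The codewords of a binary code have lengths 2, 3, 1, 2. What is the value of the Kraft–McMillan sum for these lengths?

1.125

With common denominator 2^3 = 8: Σ 2^(−ℓᵢ) = 2/8 + 1/8 + 4/8 + 2/8 = 9/8 = 1.125.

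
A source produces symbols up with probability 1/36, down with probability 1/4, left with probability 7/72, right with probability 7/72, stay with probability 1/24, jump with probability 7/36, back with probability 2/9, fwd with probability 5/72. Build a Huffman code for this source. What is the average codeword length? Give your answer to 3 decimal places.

Repeatedly combine the two least-probable nodes; the expected code length is the sum of the merged weights.
merge 1/36 + 1/24 → 5/72
merge 5/72 + 5/72 → 5/36
merge 7/72 + 7/72 → 7/36
merge 5/36 + 7/36 → 1/3
merge 7/36 + 2/9 → 5/12
merge 1/4 + 1/3 → 7/12
merge 5/12 + 7/12 → 1
L = 5/72 + 5/36 + 7/36 + 1/3 + 5/12 + 7/12 + 1 = 197/72 ≈ 2.736 bits/symbol.

2.736 bits/symbol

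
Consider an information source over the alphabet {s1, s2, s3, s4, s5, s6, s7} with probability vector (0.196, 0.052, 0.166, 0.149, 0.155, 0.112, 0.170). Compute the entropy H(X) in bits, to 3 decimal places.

2.727 bits

H = −Σ pᵢ log₂ pᵢ.
−0.196·log₂(0.196) = 0.4608
−0.052·log₂(0.052) = 0.2218
−0.166·log₂(0.166) = 0.4301
−0.149·log₂(0.149) = 0.4092
−0.155·log₂(0.155) = 0.4169
−0.112·log₂(0.112) = 0.3537
−0.170·log₂(0.170) = 0.4346
Sum ≈ 2.7271 → 2.727 bits.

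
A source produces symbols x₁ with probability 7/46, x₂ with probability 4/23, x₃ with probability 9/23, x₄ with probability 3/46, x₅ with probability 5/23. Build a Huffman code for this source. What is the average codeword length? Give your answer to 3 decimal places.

Repeatedly combine the two least-probable nodes; the expected code length is the sum of the merged weights.
merge 3/46 + 7/46 → 5/23
merge 4/23 + 5/23 → 9/23
merge 5/23 + 9/23 → 14/23
merge 9/23 + 14/23 → 1
L = 5/23 + 9/23 + 14/23 + 1 = 51/23 ≈ 2.217 bits/symbol.

2.217 bits/symbol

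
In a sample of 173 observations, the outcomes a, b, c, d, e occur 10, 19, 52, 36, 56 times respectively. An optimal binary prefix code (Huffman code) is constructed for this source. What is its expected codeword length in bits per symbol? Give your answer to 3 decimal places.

2.168 bits/symbol

Probabilities are the counts divided by 173.
Repeatedly combine the two least-probable nodes; the expected code length is the sum of the merged weights.
merge 10/173 + 19/173 → 29/173
merge 29/173 + 36/173 → 65/173
merge 52/173 + 56/173 → 108/173
merge 65/173 + 108/173 → 1
L = 29/173 + 65/173 + 108/173 + 1 = 375/173 ≈ 2.168 bits/symbol.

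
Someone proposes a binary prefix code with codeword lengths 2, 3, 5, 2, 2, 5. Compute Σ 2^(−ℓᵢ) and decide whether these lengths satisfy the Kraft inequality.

0.9375; yes

With common denominator 2^5 = 32: Σ 2^(−ℓᵢ) = 8/32 + 4/32 + 1/32 + 8/32 + 8/32 + 1/32 = 30/32 = 0.9375.
Kraft's inequality requires Σ ≤ 1; here Σ = 0.9375 ≤ 1, so such a prefix code exists.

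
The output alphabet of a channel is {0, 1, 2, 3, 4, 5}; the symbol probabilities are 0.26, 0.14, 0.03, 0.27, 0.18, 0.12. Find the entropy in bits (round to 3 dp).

H = −Σ pᵢ log₂ pᵢ.
−0.26·log₂(0.26) = 0.5053
−0.14·log₂(0.14) = 0.3971
−0.03·log₂(0.03) = 0.1518
−0.27·log₂(0.27) = 0.5100
−0.18·log₂(0.18) = 0.4453
−0.12·log₂(0.12) = 0.3671
Sum ≈ 2.3766 → 2.377 bits.

2.377 bits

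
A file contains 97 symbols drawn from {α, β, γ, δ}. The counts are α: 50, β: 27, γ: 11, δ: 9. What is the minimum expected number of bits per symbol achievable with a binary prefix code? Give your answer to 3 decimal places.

1.691 bits/symbol

Probabilities are the counts divided by 97.
Repeatedly combine the two least-probable nodes; the expected code length is the sum of the merged weights.
merge 9/97 + 11/97 → 20/97
merge 20/97 + 27/97 → 47/97
merge 47/97 + 50/97 → 1
L = 20/97 + 47/97 + 1 = 164/97 ≈ 1.691 bits/symbol.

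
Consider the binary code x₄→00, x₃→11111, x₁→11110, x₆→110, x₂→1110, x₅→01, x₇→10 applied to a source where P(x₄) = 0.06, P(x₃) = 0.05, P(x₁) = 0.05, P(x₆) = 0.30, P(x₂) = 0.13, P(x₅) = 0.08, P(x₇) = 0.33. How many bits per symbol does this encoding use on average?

L̄ = Σ pᵢ·ℓᵢ = 0.06·2 + 0.05·5 + 0.05·5 + 0.30·3 + 0.13·4 + 0.08·2 + 0.33·2 = 2.86 bits/symbol.

2.86 bits/symbol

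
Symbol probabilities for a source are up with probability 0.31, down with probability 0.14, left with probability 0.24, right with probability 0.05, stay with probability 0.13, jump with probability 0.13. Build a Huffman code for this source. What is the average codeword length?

2.45 bits/symbol

Repeatedly combine the two least-probable nodes; the expected code length is the sum of the merged weights.
merge 1/20 + 13/100 → 9/50
merge 13/100 + 7/50 → 27/100
merge 9/50 + 6/25 → 21/50
merge 27/100 + 31/100 → 29/50
merge 21/50 + 29/50 → 1
L = 9/50 + 27/100 + 21/50 + 29/50 + 1 = 49/20 = 2.45 bits/symbol.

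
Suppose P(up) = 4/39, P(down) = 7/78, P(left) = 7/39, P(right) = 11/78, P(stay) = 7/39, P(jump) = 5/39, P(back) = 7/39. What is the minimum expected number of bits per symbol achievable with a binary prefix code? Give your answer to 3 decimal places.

Repeatedly combine the two least-probable nodes; the expected code length is the sum of the merged weights.
merge 7/78 + 4/39 → 5/26
merge 5/39 + 11/78 → 7/26
merge 7/39 + 7/39 → 14/39
merge 7/39 + 5/26 → 29/78
merge 7/26 + 14/39 → 49/78
merge 29/78 + 49/78 → 1
L = 5/26 + 7/26 + 14/39 + 29/78 + 49/78 + 1 = 110/39 ≈ 2.821 bits/symbol.

2.821 bits/symbol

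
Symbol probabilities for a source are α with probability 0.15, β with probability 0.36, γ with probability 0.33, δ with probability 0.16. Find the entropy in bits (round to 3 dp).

H = −Σ pᵢ log₂ pᵢ.
−0.15·log₂(0.15) = 0.4105
−0.36·log₂(0.36) = 0.5306
−0.33·log₂(0.33) = 0.5278
−0.16·log₂(0.16) = 0.4230
Sum ≈ 1.8920 → 1.892 bits.

1.892 bits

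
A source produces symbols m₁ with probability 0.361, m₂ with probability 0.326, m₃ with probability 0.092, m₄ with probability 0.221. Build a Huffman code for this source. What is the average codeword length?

1.952 bits/symbol

Repeatedly combine the two least-probable nodes; the expected code length is the sum of the merged weights.
merge 23/250 + 221/1000 → 313/1000
merge 313/1000 + 163/500 → 639/1000
merge 361/1000 + 639/1000 → 1
L = 313/1000 + 639/1000 + 1 = 244/125 = 1.952 bits/symbol.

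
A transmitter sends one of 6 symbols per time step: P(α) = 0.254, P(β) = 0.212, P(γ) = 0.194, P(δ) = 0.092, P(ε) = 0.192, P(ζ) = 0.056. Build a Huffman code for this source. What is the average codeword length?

Repeatedly combine the two least-probable nodes; the expected code length is the sum of the merged weights.
merge 7/125 + 23/250 → 37/250
merge 37/250 + 24/125 → 17/50
merge 97/500 + 53/250 → 203/500
merge 127/500 + 17/50 → 297/500
merge 203/500 + 297/500 → 1
L = 37/250 + 17/50 + 203/500 + 297/500 + 1 = 311/125 = 2.488 bits/symbol.

2.488 bits/symbol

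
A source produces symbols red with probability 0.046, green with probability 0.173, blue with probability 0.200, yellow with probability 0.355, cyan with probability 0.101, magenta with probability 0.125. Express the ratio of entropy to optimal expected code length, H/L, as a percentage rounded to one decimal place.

97.0%

Entropy H = −Σ p log₂ p ≈ 2.3461 bits.
Huffman merges: 23/500+101/1000→147/1000; 1/8+147/1000→34/125; 173/1000+1/5→373/1000; 34/125+71/200→627/1000; 373/1000+627/1000→1. L = 2419/1000 ≈ 2.4190.
Efficiency = H/L = 2.3461/2.4190 = 97.0%.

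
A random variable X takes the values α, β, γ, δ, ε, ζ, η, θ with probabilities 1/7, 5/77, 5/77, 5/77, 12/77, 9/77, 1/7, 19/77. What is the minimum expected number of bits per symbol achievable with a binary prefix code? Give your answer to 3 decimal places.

2.883 bits/symbol

Repeatedly combine the two least-probable nodes; the expected code length is the sum of the merged weights.
merge 5/77 + 5/77 → 10/77
merge 5/77 + 9/77 → 2/11
merge 10/77 + 1/7 → 3/11
merge 1/7 + 12/77 → 23/77
merge 2/11 + 19/77 → 3/7
merge 3/11 + 23/77 → 4/7
merge 3/7 + 4/7 → 1
L = 10/77 + 2/11 + 3/11 + 23/77 + 3/7 + 4/7 + 1 = 222/77 ≈ 2.883 bits/symbol.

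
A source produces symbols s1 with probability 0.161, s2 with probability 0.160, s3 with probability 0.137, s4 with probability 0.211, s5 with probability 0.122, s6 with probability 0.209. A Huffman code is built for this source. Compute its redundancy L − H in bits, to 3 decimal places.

0.024 bits

Entropy H = −Σ p log₂ p ≈ 2.5560 bits.
Huffman merges: 61/500+137/1000→259/1000; 4/25+161/1000→321/1000; 209/1000+211/1000→21/50; 259/1000+321/1000→29/50; 21/50+29/50→1. L = 129/50 ≈ 2.5800.
L − H = 2.5800 − 2.5560 = 0.024 bits.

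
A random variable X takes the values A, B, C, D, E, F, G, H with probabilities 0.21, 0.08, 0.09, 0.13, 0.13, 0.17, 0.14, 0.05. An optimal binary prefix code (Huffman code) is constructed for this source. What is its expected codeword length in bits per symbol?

Repeatedly combine the two least-probable nodes; the expected code length is the sum of the merged weights.
merge 1/20 + 2/25 → 13/100
merge 9/100 + 13/100 → 11/50
merge 13/100 + 13/100 → 13/50
merge 7/50 + 17/100 → 31/100
merge 21/100 + 11/50 → 43/100
merge 13/50 + 31/100 → 57/100
merge 43/100 + 57/100 → 1
L = 13/100 + 11/50 + 13/50 + 31/100 + 43/100 + 57/100 + 1 = 73/25 = 2.92 bits/symbol.

2.92 bits/symbol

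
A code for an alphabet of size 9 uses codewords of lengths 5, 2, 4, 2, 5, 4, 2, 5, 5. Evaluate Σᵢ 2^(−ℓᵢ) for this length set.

With common denominator 2^5 = 32: Σ 2^(−ℓᵢ) = 1/32 + 8/32 + 2/32 + 8/32 + 1/32 + 2/32 + 8/32 + 1/32 + 1/32 = 32/32 = 1.

1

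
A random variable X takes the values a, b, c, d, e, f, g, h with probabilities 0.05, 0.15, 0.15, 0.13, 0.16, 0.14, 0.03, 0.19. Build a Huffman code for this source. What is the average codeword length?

Repeatedly combine the two least-probable nodes; the expected code length is the sum of the merged weights.
merge 3/100 + 1/20 → 2/25
merge 2/25 + 13/100 → 21/100
merge 7/50 + 3/20 → 29/100
merge 3/20 + 4/25 → 31/100
merge 19/100 + 21/100 → 2/5
merge 29/100 + 31/100 → 3/5
merge 2/5 + 3/5 → 1
L = 2/25 + 21/100 + 29/100 + 31/100 + 2/5 + 3/5 + 1 = 289/100 = 2.89 bits/symbol.

2.89 bits/symbol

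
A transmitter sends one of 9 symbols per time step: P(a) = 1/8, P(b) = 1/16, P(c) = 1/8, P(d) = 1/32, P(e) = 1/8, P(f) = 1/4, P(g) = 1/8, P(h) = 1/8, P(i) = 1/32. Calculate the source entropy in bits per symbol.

Each probability is a power of 1/2, so log₂(1/p) is an integer.
H = Σ p·log₂(1/p) = 1/8·3 + 1/16·4 + 1/8·3 + 1/32·5 + 1/8·3 + 1/4·2 + 1/8·3 + 1/8·3 + 1/32·5 = 2.9375 bits.

2.9375 bits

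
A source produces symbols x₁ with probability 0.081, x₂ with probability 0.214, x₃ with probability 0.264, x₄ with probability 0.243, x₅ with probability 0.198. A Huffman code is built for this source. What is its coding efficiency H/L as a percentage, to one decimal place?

98.1%

Entropy H = −Σ p log₂ p ≈ 2.2355 bits.
Huffman merges: 81/1000+99/500→279/1000; 107/500+243/1000→457/1000; 33/125+279/1000→543/1000; 457/1000+543/1000→1. L = 2279/1000 ≈ 2.2790.
Efficiency = H/L = 2.2355/2.2790 = 98.1%.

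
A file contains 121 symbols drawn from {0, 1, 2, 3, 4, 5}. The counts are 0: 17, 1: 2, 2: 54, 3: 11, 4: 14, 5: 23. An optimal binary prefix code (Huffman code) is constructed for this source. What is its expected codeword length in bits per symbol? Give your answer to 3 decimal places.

Probabilities are the counts divided by 121.
Repeatedly combine the two least-probable nodes; the expected code length is the sum of the merged weights.
merge 2/121 + 1/11 → 13/121
merge 13/121 + 14/121 → 27/121
merge 17/121 + 23/121 → 40/121
merge 27/121 + 40/121 → 67/121
merge 54/121 + 67/121 → 1
L = 13/121 + 27/121 + 40/121 + 67/121 + 1 = 268/121 ≈ 2.215 bits/symbol.

2.215 bits/symbol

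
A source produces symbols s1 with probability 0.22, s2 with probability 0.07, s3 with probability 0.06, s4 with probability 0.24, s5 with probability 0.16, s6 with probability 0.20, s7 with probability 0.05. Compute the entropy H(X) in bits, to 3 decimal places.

2.590 bits

H = −Σ pᵢ log₂ pᵢ.
−0.22·log₂(0.22) = 0.4806
−0.07·log₂(0.07) = 0.2686
−0.06·log₂(0.06) = 0.2435
−0.24·log₂(0.24) = 0.4941
−0.16·log₂(0.16) = 0.4230
−0.20·log₂(0.20) = 0.4644
−0.05·log₂(0.05) = 0.2161
Sum ≈ 2.5903 → 2.590 bits.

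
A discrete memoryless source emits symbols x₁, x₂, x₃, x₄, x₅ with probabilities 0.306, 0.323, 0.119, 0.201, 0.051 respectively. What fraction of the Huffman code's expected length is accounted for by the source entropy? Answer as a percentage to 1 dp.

96.7%

Entropy H = −Σ p log₂ p ≈ 2.0991 bits.
Huffman merges: 51/1000+119/1000→17/100; 17/100+201/1000→371/1000; 153/500+323/1000→629/1000; 371/1000+629/1000→1. L = 217/100 ≈ 2.1700.
Efficiency = H/L = 2.0991/2.1700 = 96.7%.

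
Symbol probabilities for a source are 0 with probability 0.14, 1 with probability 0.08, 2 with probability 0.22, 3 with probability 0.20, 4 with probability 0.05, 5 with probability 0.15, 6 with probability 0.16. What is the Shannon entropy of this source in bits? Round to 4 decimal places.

H = −Σ pᵢ log₂ pᵢ.
−0.14·log₂(0.14) = 0.3971
−0.08·log₂(0.08) = 0.2915
−0.22·log₂(0.22) = 0.4806
−0.20·log₂(0.20) = 0.4644
−0.05·log₂(0.05) = 0.2161
−0.15·log₂(0.15) = 0.4105
−0.16·log₂(0.16) = 0.4230
Sum ≈ 2.6832 → 2.6832 bits.

2.6832 bits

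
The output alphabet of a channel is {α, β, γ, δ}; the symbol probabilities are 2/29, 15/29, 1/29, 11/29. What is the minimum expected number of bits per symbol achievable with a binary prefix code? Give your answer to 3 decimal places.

Repeatedly combine the two least-probable nodes; the expected code length is the sum of the merged weights.
merge 1/29 + 2/29 → 3/29
merge 3/29 + 11/29 → 14/29
merge 14/29 + 15/29 → 1
L = 3/29 + 14/29 + 1 = 46/29 ≈ 1.586 bits/symbol.

1.586 bits/symbol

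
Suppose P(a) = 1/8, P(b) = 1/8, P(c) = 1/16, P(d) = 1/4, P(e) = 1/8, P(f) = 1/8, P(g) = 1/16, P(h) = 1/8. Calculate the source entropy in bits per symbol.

Each probability is a power of 1/2, so log₂(1/p) is an integer.
H = Σ p·log₂(1/p) = 1/8·3 + 1/8·3 + 1/16·4 + 1/4·2 + 1/8·3 + 1/8·3 + 1/16·4 + 1/8·3 = 2.875 bits.

2.875 bits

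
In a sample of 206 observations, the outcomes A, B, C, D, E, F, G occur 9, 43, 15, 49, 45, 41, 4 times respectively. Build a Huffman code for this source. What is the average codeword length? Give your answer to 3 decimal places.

Probabilities are the counts divided by 206.
Repeatedly combine the two least-probable nodes; the expected code length is the sum of the merged weights.
merge 2/103 + 9/206 → 13/206
merge 13/206 + 15/206 → 14/103
merge 14/103 + 41/206 → 69/206
merge 43/206 + 45/206 → 44/103
merge 49/206 + 69/206 → 59/103
merge 44/103 + 59/103 → 1
L = 13/206 + 14/103 + 69/206 + 44/103 + 59/103 + 1 = 261/103 ≈ 2.534 bits/symbol.

2.534 bits/symbol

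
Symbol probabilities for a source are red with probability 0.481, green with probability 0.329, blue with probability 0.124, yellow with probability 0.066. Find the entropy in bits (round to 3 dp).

H = −Σ pᵢ log₂ pᵢ.
−0.481·log₂(0.481) = 0.5079
−0.329·log₂(0.329) = 0.5277
−0.124·log₂(0.124) = 0.3734
−0.066·log₂(0.066) = 0.2588
Sum ≈ 1.6678 → 1.668 bits.

1.668 bits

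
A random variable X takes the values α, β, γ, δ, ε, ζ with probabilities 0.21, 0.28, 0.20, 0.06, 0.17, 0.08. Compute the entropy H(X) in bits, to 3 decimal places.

2.421 bits

H = −Σ pᵢ log₂ pᵢ.
−0.21·log₂(0.21) = 0.4728
−0.28·log₂(0.28) = 0.5142
−0.20·log₂(0.20) = 0.4644
−0.06·log₂(0.06) = 0.2435
−0.17·log₂(0.17) = 0.4346
−0.08·log₂(0.08) = 0.2915
Sum ≈ 2.4211 → 2.421 bits.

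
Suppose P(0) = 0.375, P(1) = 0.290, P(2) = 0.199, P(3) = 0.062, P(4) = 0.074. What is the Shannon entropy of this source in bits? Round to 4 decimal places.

H = −Σ pᵢ log₂ pᵢ.
−0.375·log₂(0.375) = 0.5306
−0.290·log₂(0.290) = 0.5179
−0.199·log₂(0.199) = 0.4635
−0.062·log₂(0.062) = 0.2487
−0.074·log₂(0.074) = 0.2780
Sum ≈ 2.0387 → 2.0387 bits.

2.0387 bits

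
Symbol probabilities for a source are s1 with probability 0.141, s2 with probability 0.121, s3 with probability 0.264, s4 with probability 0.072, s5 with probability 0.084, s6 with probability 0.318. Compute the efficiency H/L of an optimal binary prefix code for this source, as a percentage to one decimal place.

98.2%

Entropy H = −Σ p log₂ p ≈ 2.3735 bits.
Huffman merges: 9/125+21/250→39/250; 121/1000+141/1000→131/500; 39/250+131/500→209/500; 33/125+159/500→291/500; 209/500+291/500→1. L = 1209/500 ≈ 2.4180.
Efficiency = H/L = 2.3735/2.4180 = 98.2%.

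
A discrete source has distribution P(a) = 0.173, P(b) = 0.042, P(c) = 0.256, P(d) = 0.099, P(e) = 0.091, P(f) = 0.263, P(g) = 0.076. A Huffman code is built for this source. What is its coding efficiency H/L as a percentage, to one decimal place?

Entropy H = −Σ p log₂ p ≈ 2.5675 bits.
Huffman merges: 21/500+19/250→59/500; 91/1000+99/1000→19/100; 59/500+173/1000→291/1000; 19/100+32/125→223/500; 263/1000+291/1000→277/500; 223/500+277/500→1. L = 2599/1000 ≈ 2.5990.
Efficiency = H/L = 2.5675/2.5990 = 98.8%.

98.8%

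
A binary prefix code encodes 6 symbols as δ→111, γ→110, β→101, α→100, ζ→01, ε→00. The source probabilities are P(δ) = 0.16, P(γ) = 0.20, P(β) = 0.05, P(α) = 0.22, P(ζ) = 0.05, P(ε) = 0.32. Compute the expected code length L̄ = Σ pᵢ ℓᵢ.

2.63 bits/symbol

L̄ = Σ pᵢ·ℓᵢ = 0.16·3 + 0.20·3 + 0.05·3 + 0.22·3 + 0.05·2 + 0.32·2 = 2.63 bits/symbol.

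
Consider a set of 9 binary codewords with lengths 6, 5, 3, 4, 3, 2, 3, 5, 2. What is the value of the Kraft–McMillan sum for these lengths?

With common denominator 2^6 = 64: Σ 2^(−ℓᵢ) = 1/64 + 2/64 + 8/64 + 4/64 + 8/64 + 16/64 + 8/64 + 2/64 + 16/64 = 65/64 = 1.015625.

1.015625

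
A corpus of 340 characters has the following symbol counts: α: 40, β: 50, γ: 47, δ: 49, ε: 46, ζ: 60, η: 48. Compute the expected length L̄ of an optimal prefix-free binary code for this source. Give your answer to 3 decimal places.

2.824 bits/symbol

Probabilities are the counts divided by 340.
Repeatedly combine the two least-probable nodes; the expected code length is the sum of the merged weights.
merge 2/17 + 23/170 → 43/170
merge 47/340 + 12/85 → 19/68
merge 49/340 + 5/34 → 99/340
merge 3/17 + 43/170 → 73/170
merge 19/68 + 99/340 → 97/170
merge 73/170 + 97/170 → 1
L = 43/170 + 19/68 + 99/340 + 73/170 + 97/170 + 1 = 48/17 ≈ 2.824 bits/symbol.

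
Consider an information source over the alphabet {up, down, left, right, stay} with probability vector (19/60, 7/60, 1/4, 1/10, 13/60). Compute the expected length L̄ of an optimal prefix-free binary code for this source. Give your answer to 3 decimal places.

Repeatedly combine the two least-probable nodes; the expected code length is the sum of the merged weights.
merge 1/10 + 7/60 → 13/60
merge 13/60 + 13/60 → 13/30
merge 1/4 + 19/60 → 17/30
merge 13/30 + 17/30 → 1
L = 13/60 + 13/30 + 17/30 + 1 = 133/60 ≈ 2.217 bits/symbol.

2.217 bits/symbol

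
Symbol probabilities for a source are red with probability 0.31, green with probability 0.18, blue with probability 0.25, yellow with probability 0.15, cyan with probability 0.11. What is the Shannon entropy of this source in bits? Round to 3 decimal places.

H = −Σ pᵢ log₂ pᵢ.
−0.31·log₂(0.31) = 0.5238
−0.18·log₂(0.18) = 0.4453
−0.25·log₂(0.25) = 0.5000
−0.15·log₂(0.15) = 0.4105
−0.11·log₂(0.11) = 0.3503
Sum ≈ 2.2299 → 2.230 bits.

2.230 bits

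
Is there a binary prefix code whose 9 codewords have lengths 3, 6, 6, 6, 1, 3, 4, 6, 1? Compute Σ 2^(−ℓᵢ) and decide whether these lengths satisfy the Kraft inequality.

With common denominator 2^6 = 64: Σ 2^(−ℓᵢ) = 8/64 + 1/64 + 1/64 + 1/64 + 32/64 + 8/64 + 4/64 + 1/64 + 32/64 = 88/64 = 1.375.
Kraft's inequality requires Σ ≤ 1; here Σ = 1.375 > 1, so no such prefix code exists.

1.375; no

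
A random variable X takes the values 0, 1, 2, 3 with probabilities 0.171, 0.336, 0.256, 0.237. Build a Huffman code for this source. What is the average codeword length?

2 bits/symbol

Repeatedly combine the two least-probable nodes; the expected code length is the sum of the merged weights.
merge 171/1000 + 237/1000 → 51/125
merge 32/125 + 42/125 → 74/125
merge 51/125 + 74/125 → 1
L = 51/125 + 74/125 + 1 = 2 bits/symbol.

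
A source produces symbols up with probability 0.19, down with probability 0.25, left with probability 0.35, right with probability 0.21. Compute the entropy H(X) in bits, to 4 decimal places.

H = −Σ pᵢ log₂ pᵢ.
−0.19·log₂(0.19) = 0.4552
−0.25·log₂(0.25) = 0.5000
−0.35·log₂(0.35) = 0.5301
−0.21·log₂(0.21) = 0.4728
Sum ≈ 1.9582 → 1.9582 bits.

1.9582 bits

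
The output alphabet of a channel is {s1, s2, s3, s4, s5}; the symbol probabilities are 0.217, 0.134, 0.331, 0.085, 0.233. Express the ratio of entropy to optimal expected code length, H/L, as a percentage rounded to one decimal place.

Entropy H = −Σ p log₂ p ≈ 2.1868 bits.
Huffman merges: 17/200+67/500→219/1000; 217/1000+219/1000→109/250; 233/1000+331/1000→141/250; 109/250+141/250→1. L = 2219/1000 ≈ 2.2190.
Efficiency = H/L = 2.1868/2.2190 = 98.5%.

98.5%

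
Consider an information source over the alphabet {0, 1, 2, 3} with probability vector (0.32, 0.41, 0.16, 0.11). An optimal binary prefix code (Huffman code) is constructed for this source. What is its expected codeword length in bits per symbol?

1.86 bits/symbol

Repeatedly combine the two least-probable nodes; the expected code length is the sum of the merged weights.
merge 11/100 + 4/25 → 27/100
merge 27/100 + 8/25 → 59/100
merge 41/100 + 59/100 → 1
L = 27/100 + 59/100 + 1 = 93/50 = 1.86 bits/symbol.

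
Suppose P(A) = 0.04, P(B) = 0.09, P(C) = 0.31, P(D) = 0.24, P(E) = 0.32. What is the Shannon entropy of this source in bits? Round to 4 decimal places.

2.0424 bits

H = −Σ pᵢ log₂ pᵢ.
−0.04·log₂(0.04) = 0.1858
−0.09·log₂(0.09) = 0.3127
−0.31·log₂(0.31) = 0.5238
−0.24·log₂(0.24) = 0.4941
−0.32·log₂(0.32) = 0.5260
Sum ≈ 2.0424 → 2.0424 bits.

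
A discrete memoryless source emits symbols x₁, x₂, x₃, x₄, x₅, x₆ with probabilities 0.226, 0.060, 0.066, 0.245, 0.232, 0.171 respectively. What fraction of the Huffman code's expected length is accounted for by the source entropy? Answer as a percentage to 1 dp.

99.4%

Entropy H = −Σ p log₂ p ≈ 2.4091 bits.
Huffman merges: 3/50+33/500→63/500; 63/500+171/1000→297/1000; 113/500+29/125→229/500; 49/200+297/1000→271/500; 229/500+271/500→1. L = 2423/1000 ≈ 2.4230.
Efficiency = H/L = 2.4091/2.4230 = 99.4%.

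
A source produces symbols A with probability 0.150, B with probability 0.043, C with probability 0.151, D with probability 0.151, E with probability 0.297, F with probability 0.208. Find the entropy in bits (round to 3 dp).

H = −Σ pᵢ log₂ pᵢ.
−0.150·log₂(0.150) = 0.4105
−0.043·log₂(0.043) = 0.1952
−0.151·log₂(0.151) = 0.4118
−0.151·log₂(0.151) = 0.4118
−0.297·log₂(0.297) = 0.5202
−0.208·log₂(0.208) = 0.4712
Sum ≈ 2.4208 → 2.421 bits.

2.421 bits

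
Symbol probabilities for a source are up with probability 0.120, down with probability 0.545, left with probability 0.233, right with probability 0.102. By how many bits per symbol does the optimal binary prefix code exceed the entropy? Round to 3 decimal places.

0.007 bits

Entropy H = −Σ p log₂ p ≈ 1.6699 bits.
Huffman merges: 51/500+3/25→111/500; 111/500+233/1000→91/200; 91/200+109/200→1. L = 1677/1000 ≈ 1.6770.
L − H = 1.6770 − 1.6699 = 0.007 bits.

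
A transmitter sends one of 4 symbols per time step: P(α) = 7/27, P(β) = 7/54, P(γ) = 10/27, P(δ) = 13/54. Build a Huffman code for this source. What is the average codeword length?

2 bits/symbol

Repeatedly combine the two least-probable nodes; the expected code length is the sum of the merged weights.
merge 7/54 + 13/54 → 10/27
merge 7/27 + 10/27 → 17/27
merge 10/27 + 17/27 → 1
L = 10/27 + 17/27 + 1 = 2 bits/symbol.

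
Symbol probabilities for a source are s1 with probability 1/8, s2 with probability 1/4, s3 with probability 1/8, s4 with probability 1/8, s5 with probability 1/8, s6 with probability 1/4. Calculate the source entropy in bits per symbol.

2.5 bits

Each probability is a power of 1/2, so log₂(1/p) is an integer.
H = Σ p·log₂(1/p) = 1/8·3 + 1/4·2 + 1/8·3 + 1/8·3 + 1/8·3 + 1/4·2 = 2.5 bits.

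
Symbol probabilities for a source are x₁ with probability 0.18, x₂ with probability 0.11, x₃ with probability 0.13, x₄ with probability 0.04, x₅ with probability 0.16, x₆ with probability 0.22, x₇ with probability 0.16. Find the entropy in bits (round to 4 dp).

2.6906 bits

H = −Σ pᵢ log₂ pᵢ.
−0.18·log₂(0.18) = 0.4453
−0.11·log₂(0.11) = 0.3503
−0.13·log₂(0.13) = 0.3826
−0.04·log₂(0.04) = 0.1858
−0.16·log₂(0.16) = 0.4230
−0.22·log₂(0.22) = 0.4806
−0.16·log₂(0.16) = 0.4230
Sum ≈ 2.6906 → 2.6906 bits.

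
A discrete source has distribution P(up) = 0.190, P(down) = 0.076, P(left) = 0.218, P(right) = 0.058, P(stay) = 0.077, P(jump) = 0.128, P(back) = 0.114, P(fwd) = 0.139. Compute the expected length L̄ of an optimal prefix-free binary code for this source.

2.916 bits/symbol

Repeatedly combine the two least-probable nodes; the expected code length is the sum of the merged weights.
merge 29/500 + 19/250 → 67/500
merge 77/1000 + 57/500 → 191/1000
merge 16/125 + 67/500 → 131/500
merge 139/1000 + 19/100 → 329/1000
merge 191/1000 + 109/500 → 409/1000
merge 131/500 + 329/1000 → 591/1000
merge 409/1000 + 591/1000 → 1
L = 67/500 + 191/1000 + 131/500 + 329/1000 + 409/1000 + 591/1000 + 1 = 729/250 = 2.916 bits/symbol.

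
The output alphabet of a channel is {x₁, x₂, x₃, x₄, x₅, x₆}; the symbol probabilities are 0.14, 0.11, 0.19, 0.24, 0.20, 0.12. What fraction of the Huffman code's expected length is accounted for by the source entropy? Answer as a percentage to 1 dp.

Entropy H = −Σ p log₂ p ≈ 2.5282 bits.
Huffman merges: 11/100+3/25→23/100; 7/50+19/100→33/100; 1/5+23/100→43/100; 6/25+33/100→57/100; 43/100+57/100→1. L = 64/25 ≈ 2.5600.
Efficiency = H/L = 2.5282/2.5600 = 98.8%.

98.8%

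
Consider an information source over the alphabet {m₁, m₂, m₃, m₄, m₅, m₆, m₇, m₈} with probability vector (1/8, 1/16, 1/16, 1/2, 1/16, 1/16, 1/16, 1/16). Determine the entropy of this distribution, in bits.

2.375 bits

Each probability is a power of 1/2, so log₂(1/p) is an integer.
H = Σ p·log₂(1/p) = 1/8·3 + 1/16·4 + 1/16·4 + 1/2·1 + 1/16·4 + 1/16·4 + 1/16·4 + 1/16·4 = 2.375 bits.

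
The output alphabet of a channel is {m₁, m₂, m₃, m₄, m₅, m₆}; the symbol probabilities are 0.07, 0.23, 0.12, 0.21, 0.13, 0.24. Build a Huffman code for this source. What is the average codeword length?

Repeatedly combine the two least-probable nodes; the expected code length is the sum of the merged weights.
merge 7/100 + 3/25 → 19/100
merge 13/100 + 19/100 → 8/25
merge 21/100 + 23/100 → 11/25
merge 6/25 + 8/25 → 14/25
merge 11/25 + 14/25 → 1
L = 19/100 + 8/25 + 11/25 + 14/25 + 1 = 251/100 = 2.51 bits/symbol.

2.51 bits/symbol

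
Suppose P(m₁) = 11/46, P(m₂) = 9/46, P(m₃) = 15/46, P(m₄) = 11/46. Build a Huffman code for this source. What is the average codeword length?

2 bits/symbol

Repeatedly combine the two least-probable nodes; the expected code length is the sum of the merged weights.
merge 9/46 + 11/46 → 10/23
merge 11/46 + 15/46 → 13/23
merge 10/23 + 13/23 → 1
L = 10/23 + 13/23 + 1 = 2 bits/symbol.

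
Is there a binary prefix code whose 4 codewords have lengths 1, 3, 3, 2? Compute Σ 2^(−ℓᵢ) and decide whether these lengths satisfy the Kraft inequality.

With common denominator 2^3 = 8: Σ 2^(−ℓᵢ) = 4/8 + 1/8 + 1/8 + 2/8 = 8/8 = 1.
Kraft's inequality requires Σ ≤ 1; here Σ = 1 ≤ 1, so such a prefix code exists.

1; yes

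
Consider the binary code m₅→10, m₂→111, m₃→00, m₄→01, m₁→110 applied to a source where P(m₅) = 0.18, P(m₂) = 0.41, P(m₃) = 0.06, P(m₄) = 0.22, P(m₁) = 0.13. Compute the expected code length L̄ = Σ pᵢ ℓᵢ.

L̄ = Σ pᵢ·ℓᵢ = 0.18·2 + 0.41·3 + 0.06·2 + 0.22·2 + 0.13·3 = 2.54 bits/symbol.

2.54 bits/symbol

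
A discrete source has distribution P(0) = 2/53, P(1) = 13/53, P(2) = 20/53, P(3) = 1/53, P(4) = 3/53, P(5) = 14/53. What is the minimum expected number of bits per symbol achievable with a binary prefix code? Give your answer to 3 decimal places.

Repeatedly combine the two least-probable nodes; the expected code length is the sum of the merged weights.
merge 1/53 + 2/53 → 3/53
merge 3/53 + 3/53 → 6/53
merge 6/53 + 13/53 → 19/53
merge 14/53 + 19/53 → 33/53
merge 20/53 + 33/53 → 1
L = 3/53 + 6/53 + 19/53 + 33/53 + 1 = 114/53 ≈ 2.151 bits/symbol.

2.151 bits/symbol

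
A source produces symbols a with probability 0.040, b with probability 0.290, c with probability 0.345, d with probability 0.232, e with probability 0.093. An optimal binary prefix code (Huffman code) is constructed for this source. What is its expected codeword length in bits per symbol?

2.133 bits/symbol

Repeatedly combine the two least-probable nodes; the expected code length is the sum of the merged weights.
merge 1/25 + 93/1000 → 133/1000
merge 133/1000 + 29/125 → 73/200
merge 29/100 + 69/200 → 127/200
merge 73/200 + 127/200 → 1
L = 133/1000 + 73/200 + 127/200 + 1 = 2133/1000 = 2.133 bits/symbol.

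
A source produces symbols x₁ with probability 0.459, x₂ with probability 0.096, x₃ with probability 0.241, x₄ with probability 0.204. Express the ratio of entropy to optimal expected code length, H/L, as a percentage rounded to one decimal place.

Entropy H = −Σ p log₂ p ≈ 1.8028 bits.
Huffman merges: 12/125+51/250→3/10; 241/1000+3/10→541/1000; 459/1000+541/1000→1. L = 1841/1000 ≈ 1.8410.
Efficiency = H/L = 1.8028/1.8410 = 97.9%.

97.9%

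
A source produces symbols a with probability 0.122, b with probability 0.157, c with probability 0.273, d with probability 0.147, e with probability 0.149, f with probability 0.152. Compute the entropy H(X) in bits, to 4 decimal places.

2.5300 bits

H = −Σ pᵢ log₂ pᵢ.
−0.122·log₂(0.122) = 0.3703
−0.157·log₂(0.157) = 0.4194
−0.273·log₂(0.273) = 0.5113
−0.147·log₂(0.147) = 0.4066
−0.149·log₂(0.149) = 0.4092
−0.152·log₂(0.152) = 0.4131
Sum ≈ 2.5300 → 2.5300 bits.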